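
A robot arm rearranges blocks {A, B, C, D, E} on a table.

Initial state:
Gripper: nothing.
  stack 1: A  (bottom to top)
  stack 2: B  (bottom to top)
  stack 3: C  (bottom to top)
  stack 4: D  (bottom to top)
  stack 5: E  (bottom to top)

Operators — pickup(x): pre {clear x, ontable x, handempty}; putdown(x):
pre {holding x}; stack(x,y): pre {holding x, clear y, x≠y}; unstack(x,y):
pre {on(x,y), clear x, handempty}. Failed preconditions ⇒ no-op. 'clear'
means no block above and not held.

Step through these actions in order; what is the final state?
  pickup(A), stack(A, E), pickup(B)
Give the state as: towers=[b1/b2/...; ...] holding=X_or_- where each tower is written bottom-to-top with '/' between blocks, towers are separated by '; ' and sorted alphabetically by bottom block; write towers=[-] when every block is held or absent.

step 1 (pickup(A)): towers=[B; C; D; E] holding=A
step 2 (stack(A, E)): towers=[B; C; D; E/A] holding=-
step 3 (pickup(B)): towers=[C; D; E/A] holding=B

towers=[C; D; E/A] holding=B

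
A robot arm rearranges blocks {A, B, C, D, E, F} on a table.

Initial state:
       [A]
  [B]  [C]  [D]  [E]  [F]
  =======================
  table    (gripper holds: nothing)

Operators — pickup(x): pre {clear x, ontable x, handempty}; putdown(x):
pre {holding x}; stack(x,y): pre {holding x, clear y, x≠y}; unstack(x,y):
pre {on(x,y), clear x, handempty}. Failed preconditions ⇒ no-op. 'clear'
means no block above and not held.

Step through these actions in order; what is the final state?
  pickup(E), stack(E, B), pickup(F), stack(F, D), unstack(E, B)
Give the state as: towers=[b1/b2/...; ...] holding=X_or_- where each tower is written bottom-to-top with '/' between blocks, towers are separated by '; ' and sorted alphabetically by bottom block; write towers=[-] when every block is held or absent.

towers=[B; C/A; D/F] holding=E

step 1 (pickup(E)): towers=[B; C/A; D; F] holding=E
step 2 (stack(E, B)): towers=[B/E; C/A; D; F] holding=-
step 3 (pickup(F)): towers=[B/E; C/A; D] holding=F
step 4 (stack(F, D)): towers=[B/E; C/A; D/F] holding=-
step 5 (unstack(E, B)): towers=[B; C/A; D/F] holding=E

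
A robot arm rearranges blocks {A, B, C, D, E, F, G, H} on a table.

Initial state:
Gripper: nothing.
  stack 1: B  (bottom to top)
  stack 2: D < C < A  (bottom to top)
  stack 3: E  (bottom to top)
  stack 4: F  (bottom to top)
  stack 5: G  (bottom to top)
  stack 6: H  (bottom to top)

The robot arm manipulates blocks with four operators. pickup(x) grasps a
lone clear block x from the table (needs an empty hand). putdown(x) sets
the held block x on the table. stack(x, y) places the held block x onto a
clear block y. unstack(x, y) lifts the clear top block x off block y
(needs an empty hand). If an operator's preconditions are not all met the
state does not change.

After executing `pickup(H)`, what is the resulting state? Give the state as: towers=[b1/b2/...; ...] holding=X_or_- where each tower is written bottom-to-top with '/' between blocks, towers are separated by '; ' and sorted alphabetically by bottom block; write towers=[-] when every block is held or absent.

before: towers=[B; D/C/A; E; F; G; H] holding=-
pre[pickup(H)]: clear(H) yes, ontable(H) yes, handempty yes
all met → apply pickup(H)
after:  towers=[B; D/C/A; E; F; G] holding=H

towers=[B; D/C/A; E; F; G] holding=H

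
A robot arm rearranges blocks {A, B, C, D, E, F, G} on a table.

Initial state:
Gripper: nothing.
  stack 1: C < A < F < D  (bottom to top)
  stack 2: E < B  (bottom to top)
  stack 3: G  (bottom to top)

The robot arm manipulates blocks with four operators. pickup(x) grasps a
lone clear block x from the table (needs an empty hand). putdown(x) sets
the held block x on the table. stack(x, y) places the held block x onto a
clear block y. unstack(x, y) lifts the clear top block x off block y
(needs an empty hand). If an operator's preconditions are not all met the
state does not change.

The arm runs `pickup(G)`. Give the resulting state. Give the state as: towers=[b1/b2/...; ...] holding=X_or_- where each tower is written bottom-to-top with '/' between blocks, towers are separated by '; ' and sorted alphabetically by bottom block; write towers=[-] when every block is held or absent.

towers=[C/A/F/D; E/B] holding=G

before: towers=[C/A/F/D; E/B; G] holding=-
pre[pickup(G)]: clear(G) ok, ontable(G) ok, handempty ok
all met → apply pickup(G)
after:  towers=[C/A/F/D; E/B] holding=G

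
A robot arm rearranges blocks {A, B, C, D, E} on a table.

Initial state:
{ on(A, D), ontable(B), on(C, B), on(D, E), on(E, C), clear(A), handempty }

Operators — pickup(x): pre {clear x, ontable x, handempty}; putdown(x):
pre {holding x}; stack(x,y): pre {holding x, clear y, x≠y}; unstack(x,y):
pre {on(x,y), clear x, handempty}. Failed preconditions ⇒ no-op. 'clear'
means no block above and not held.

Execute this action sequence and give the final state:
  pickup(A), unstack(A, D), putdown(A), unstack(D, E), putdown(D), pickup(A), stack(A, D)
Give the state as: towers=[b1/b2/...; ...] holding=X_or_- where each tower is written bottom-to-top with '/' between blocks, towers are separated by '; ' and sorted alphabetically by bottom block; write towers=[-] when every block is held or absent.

towers=[B/C/E; D/A] holding=-

step 1 (pickup(A)) [no-op]: towers=[B/C/E/D/A] holding=-
step 2 (unstack(A, D)): towers=[B/C/E/D] holding=A
step 3 (putdown(A)): towers=[A; B/C/E/D] holding=-
step 4 (unstack(D, E)): towers=[A; B/C/E] holding=D
step 5 (putdown(D)): towers=[A; B/C/E; D] holding=-
step 6 (pickup(A)): towers=[B/C/E; D] holding=A
step 7 (stack(A, D)): towers=[B/C/E; D/A] holding=-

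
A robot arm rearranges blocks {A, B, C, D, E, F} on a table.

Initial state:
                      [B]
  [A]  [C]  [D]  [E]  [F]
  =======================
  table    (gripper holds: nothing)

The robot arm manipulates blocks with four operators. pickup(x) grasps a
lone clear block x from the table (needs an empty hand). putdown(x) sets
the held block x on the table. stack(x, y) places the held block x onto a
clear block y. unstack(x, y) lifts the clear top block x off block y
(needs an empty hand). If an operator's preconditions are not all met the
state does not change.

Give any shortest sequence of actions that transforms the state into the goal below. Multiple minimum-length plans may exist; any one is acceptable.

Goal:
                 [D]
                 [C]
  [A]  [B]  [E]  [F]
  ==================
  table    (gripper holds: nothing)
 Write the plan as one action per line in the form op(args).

step 1 (unstack(B, F)): towers=[A; C; D; E; F] holding=B
step 2 (putdown(B)): towers=[A; B; C; D; E; F] holding=-
step 3 (pickup(C)): towers=[A; B; D; E; F] holding=C
step 4 (stack(C, F)): towers=[A; B; D; E; F/C] holding=-
step 5 (pickup(D)): towers=[A; B; E; F/C] holding=D
step 6 (stack(D, C)): towers=[A; B; E; F/C/D] holding=-
goal check: towers=[A; B; E; F/C/D] holding=- — reached (length 6, optimal by BFS)

unstack(B, F)
putdown(B)
pickup(C)
stack(C, F)
pickup(D)
stack(D, C)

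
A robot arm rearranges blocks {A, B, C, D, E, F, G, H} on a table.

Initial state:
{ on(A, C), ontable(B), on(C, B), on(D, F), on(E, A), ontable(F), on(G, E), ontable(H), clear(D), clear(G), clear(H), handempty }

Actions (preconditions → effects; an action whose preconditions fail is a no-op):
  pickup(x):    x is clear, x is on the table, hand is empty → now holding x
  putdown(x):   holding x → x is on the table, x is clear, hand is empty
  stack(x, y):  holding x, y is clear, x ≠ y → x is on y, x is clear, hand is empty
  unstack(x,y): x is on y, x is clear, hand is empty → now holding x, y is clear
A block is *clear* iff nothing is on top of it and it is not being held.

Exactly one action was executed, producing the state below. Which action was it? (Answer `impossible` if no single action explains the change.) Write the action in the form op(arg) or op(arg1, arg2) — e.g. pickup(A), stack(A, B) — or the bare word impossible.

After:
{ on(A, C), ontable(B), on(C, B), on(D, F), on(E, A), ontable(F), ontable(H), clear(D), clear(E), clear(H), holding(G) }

unstack(G, E)

target: towers=[B/C/A/E; F/D; H] holding=G
     unstack(G, E) → towers=[B/C/A/E; F/D; H] holding=G  ← match
         pickup(H) → towers=[B/C/A/E/G; F/D] holding=H
     unstack(D, F) → towers=[B/C/A/E/G; F; H] holding=D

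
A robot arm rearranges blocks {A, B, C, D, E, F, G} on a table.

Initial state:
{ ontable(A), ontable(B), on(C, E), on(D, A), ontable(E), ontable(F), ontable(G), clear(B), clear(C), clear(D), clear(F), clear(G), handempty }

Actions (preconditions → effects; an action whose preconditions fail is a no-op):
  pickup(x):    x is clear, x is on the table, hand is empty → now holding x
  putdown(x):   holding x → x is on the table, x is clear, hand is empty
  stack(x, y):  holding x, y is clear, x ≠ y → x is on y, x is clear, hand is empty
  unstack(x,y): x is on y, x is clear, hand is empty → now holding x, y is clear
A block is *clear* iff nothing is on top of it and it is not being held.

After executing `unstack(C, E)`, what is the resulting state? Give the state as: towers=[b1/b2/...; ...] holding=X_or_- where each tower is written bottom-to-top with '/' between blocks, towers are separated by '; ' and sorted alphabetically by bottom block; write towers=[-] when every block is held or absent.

before: towers=[A/D; B; E/C; F; G] holding=-
pre[unstack(C, E)]: on(C,E) ok, clear(C) ok, handempty ok
all met → apply unstack(C, E)
after:  towers=[A/D; B; E; F; G] holding=C

towers=[A/D; B; E; F; G] holding=C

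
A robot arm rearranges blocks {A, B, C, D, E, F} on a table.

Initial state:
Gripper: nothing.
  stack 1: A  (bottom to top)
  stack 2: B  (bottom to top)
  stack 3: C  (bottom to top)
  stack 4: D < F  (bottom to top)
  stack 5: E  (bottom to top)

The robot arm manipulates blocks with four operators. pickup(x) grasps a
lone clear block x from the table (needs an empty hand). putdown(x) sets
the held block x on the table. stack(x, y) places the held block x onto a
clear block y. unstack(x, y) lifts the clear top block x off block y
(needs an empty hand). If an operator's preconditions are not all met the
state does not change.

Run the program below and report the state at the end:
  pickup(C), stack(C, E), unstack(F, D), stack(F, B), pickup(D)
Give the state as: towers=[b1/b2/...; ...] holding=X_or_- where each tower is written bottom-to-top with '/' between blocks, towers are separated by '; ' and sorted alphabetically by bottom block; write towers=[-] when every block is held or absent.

step 1 (pickup(C)): towers=[A; B; D/F; E] holding=C
step 2 (stack(C, E)): towers=[A; B; D/F; E/C] holding=-
step 3 (unstack(F, D)): towers=[A; B; D; E/C] holding=F
step 4 (stack(F, B)): towers=[A; B/F; D; E/C] holding=-
step 5 (pickup(D)): towers=[A; B/F; E/C] holding=D

towers=[A; B/F; E/C] holding=D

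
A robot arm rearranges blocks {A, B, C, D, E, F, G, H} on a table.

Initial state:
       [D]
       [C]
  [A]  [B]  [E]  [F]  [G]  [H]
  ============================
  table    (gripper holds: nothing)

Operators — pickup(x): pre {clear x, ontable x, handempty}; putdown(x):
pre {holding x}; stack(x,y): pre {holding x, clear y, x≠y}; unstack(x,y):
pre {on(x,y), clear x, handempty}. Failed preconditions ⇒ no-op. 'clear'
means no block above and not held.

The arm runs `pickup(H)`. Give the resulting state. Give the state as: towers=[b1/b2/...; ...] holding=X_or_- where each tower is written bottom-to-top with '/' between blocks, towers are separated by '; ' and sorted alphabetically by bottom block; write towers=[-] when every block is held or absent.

towers=[A; B/C/D; E; F; G] holding=H

before: towers=[A; B/C/D; E; F; G; H] holding=-
pre[pickup(H)]: clear(H) ✓, ontable(H) ✓, handempty ✓
all met → apply pickup(H)
after:  towers=[A; B/C/D; E; F; G] holding=H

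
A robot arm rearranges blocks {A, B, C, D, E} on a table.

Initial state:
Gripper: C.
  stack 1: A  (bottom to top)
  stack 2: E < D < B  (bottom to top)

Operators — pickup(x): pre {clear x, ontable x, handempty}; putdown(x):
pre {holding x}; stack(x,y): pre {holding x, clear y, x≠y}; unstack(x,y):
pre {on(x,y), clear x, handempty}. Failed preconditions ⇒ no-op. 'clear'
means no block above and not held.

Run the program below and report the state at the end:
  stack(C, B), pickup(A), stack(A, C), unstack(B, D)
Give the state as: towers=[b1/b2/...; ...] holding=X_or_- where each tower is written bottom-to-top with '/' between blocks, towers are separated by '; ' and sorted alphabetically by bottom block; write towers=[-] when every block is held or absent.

towers=[E/D/B/C/A] holding=-

step 1 (stack(C, B)): towers=[A; E/D/B/C] holding=-
step 2 (pickup(A)): towers=[E/D/B/C] holding=A
step 3 (stack(A, C)): towers=[E/D/B/C/A] holding=-
step 4 (unstack(B, D)) [no-op]: towers=[E/D/B/C/A] holding=-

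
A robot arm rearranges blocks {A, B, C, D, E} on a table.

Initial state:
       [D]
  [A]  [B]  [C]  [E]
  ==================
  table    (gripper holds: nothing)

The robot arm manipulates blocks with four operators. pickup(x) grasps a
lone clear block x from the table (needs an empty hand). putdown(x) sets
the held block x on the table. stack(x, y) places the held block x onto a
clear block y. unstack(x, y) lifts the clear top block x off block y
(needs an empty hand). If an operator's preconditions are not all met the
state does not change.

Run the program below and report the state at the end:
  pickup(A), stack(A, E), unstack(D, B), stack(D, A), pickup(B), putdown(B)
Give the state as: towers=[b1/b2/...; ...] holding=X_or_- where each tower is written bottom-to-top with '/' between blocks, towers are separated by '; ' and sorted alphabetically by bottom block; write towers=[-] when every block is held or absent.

towers=[B; C; E/A/D] holding=-

step 1 (pickup(A)): towers=[B/D; C; E] holding=A
step 2 (stack(A, E)): towers=[B/D; C; E/A] holding=-
step 3 (unstack(D, B)): towers=[B; C; E/A] holding=D
step 4 (stack(D, A)): towers=[B; C; E/A/D] holding=-
step 5 (pickup(B)): towers=[C; E/A/D] holding=B
step 6 (putdown(B)): towers=[B; C; E/A/D] holding=-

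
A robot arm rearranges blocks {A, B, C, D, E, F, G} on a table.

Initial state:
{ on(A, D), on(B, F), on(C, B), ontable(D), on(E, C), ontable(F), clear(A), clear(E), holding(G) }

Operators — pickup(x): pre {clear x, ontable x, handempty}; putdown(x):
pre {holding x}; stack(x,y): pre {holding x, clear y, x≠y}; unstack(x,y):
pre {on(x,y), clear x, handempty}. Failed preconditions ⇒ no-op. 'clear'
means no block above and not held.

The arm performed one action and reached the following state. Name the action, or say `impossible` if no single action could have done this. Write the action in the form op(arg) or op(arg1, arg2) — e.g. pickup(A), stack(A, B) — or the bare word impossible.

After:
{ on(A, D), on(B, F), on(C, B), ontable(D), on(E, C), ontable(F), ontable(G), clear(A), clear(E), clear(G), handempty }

putdown(G)

target: towers=[D/A; F/B/C/E; G] holding=-
        putdown(G) → towers=[D/A; F/B/C/E; G] holding=-  ← match
       stack(G, A) → towers=[D/A/G; F/B/C/E] holding=-
       stack(G, E) → towers=[D/A; F/B/C/E/G] holding=-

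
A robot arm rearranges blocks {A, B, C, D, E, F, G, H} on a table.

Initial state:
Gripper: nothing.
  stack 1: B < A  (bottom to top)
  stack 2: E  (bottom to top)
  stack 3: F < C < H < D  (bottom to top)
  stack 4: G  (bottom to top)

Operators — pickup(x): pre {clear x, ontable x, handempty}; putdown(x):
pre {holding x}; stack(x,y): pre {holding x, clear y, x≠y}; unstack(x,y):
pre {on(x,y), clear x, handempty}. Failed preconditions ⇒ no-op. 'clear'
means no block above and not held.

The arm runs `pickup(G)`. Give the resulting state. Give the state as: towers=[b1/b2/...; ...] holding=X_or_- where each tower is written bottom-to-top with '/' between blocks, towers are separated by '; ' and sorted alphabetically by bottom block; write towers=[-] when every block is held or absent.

before: towers=[B/A; E; F/C/H/D; G] holding=-
pre[pickup(G)]: clear(G) ok, ontable(G) ok, handempty ok
all met → apply pickup(G)
after:  towers=[B/A; E; F/C/H/D] holding=G

towers=[B/A; E; F/C/H/D] holding=G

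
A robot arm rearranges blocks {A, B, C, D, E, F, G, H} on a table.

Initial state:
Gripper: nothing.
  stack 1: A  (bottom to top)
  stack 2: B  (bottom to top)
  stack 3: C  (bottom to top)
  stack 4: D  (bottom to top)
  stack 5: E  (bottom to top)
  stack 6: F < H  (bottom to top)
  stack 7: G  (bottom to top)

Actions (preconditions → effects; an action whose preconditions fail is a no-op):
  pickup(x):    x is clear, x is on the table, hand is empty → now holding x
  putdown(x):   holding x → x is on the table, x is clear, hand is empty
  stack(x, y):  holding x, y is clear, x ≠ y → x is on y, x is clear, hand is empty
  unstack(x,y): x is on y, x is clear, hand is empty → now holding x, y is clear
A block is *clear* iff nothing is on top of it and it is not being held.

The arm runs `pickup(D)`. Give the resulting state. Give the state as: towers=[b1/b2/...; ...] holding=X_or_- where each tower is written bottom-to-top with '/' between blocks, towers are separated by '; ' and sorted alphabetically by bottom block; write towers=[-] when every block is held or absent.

towers=[A; B; C; E; F/H; G] holding=D

before: towers=[A; B; C; D; E; F/H; G] holding=-
pre[pickup(D)]: clear(D) yes, ontable(D) yes, handempty yes
all met → apply pickup(D)
after:  towers=[A; B; C; E; F/H; G] holding=D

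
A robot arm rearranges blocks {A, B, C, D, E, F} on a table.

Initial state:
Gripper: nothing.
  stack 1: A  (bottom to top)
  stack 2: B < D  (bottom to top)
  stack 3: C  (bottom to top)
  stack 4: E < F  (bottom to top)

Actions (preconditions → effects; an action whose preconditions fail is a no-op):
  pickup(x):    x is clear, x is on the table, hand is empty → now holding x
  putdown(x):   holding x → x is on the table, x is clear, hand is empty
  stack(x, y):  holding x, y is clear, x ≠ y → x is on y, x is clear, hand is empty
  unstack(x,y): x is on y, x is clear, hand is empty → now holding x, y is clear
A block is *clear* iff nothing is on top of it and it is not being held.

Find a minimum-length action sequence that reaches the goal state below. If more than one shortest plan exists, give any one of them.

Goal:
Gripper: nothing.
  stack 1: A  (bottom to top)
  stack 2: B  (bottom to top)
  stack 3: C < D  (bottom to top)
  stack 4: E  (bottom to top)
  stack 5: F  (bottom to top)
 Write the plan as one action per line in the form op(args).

step 1 (unstack(F, E)): towers=[A; B/D; C; E] holding=F
step 2 (putdown(F)): towers=[A; B/D; C; E; F] holding=-
step 3 (unstack(D, B)): towers=[A; B; C; E; F] holding=D
step 4 (stack(D, C)): towers=[A; B; C/D; E; F] holding=-
goal check: towers=[A; B; C/D; E; F] holding=- — reached (length 4, optimal by BFS)

unstack(F, E)
putdown(F)
unstack(D, B)
stack(D, C)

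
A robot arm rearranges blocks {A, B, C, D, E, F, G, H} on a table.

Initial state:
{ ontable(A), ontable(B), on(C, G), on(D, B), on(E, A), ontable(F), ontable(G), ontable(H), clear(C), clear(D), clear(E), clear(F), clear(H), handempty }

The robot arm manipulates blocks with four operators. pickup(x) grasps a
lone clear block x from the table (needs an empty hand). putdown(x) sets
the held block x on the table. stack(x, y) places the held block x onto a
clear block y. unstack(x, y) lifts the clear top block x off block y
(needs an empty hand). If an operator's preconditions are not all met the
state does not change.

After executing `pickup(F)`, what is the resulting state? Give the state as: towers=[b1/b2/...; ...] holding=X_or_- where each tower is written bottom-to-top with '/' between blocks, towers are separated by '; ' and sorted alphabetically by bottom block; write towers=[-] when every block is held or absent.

towers=[A/E; B/D; G/C; H] holding=F

before: towers=[A/E; B/D; F; G/C; H] holding=-
pre[pickup(F)]: clear(F) ok, ontable(F) ok, handempty ok
all met → apply pickup(F)
after:  towers=[A/E; B/D; G/C; H] holding=F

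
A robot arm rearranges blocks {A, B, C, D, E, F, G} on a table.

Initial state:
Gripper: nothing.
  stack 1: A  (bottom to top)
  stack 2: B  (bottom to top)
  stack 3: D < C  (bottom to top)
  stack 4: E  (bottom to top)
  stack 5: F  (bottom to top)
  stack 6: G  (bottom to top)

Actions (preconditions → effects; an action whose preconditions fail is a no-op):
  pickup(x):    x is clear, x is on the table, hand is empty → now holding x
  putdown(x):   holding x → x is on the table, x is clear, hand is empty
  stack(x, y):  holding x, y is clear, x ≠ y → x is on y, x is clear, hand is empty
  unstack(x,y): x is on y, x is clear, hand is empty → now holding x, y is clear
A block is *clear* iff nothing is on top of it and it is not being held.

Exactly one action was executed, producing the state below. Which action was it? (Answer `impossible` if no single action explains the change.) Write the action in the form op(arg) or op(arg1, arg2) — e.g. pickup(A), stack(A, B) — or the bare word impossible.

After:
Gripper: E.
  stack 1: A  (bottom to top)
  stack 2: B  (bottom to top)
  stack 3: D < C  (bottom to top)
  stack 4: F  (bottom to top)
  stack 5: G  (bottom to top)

pickup(E)

target: towers=[A; B; D/C; F; G] holding=E
         pickup(B) → towers=[A; D/C; E; F; G] holding=B
         pickup(F) → towers=[A; B; D/C; E; G] holding=F
         pickup(G) → towers=[A; B; D/C; E; F] holding=G
         pickup(A) → towers=[B; D/C; E; F; G] holding=A
         pickup(E) → towers=[A; B; D/C; F; G] holding=E  ← match
     unstack(C, D) → towers=[A; B; D; E; F; G] holding=C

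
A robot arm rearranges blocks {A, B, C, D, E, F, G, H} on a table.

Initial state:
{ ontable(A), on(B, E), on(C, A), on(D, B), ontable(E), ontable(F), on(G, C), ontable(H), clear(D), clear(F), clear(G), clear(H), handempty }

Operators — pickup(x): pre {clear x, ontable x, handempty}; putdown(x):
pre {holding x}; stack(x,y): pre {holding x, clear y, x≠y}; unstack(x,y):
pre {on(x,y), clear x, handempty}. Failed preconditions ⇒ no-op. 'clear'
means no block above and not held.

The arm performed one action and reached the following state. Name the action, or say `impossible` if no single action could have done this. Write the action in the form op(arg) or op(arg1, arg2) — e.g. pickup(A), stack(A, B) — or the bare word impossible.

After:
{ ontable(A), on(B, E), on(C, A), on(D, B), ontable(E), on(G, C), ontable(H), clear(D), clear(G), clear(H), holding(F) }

target: towers=[A/C/G; E/B/D; H] holding=F
     unstack(G, C) → towers=[A/C; E/B/D; F; H] holding=G
         pickup(H) → towers=[A/C/G; E/B/D; F] holding=H
         pickup(F) → towers=[A/C/G; E/B/D; H] holding=F  ← match
     unstack(D, B) → towers=[A/C/G; E/B; F; H] holding=D

pickup(F)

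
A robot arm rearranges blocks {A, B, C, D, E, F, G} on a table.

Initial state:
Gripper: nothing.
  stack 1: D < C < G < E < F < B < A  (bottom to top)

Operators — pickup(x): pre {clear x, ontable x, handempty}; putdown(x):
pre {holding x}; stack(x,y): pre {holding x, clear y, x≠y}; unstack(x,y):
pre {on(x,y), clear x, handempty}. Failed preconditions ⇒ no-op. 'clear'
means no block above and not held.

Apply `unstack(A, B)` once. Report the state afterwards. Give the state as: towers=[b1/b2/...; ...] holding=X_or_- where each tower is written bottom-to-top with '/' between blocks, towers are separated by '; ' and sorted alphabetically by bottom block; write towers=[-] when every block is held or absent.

before: towers=[D/C/G/E/F/B/A] holding=-
pre[unstack(A, B)]: on(A,B) yes, clear(A) yes, handempty yes
all met → apply unstack(A, B)
after:  towers=[D/C/G/E/F/B] holding=A

towers=[D/C/G/E/F/B] holding=A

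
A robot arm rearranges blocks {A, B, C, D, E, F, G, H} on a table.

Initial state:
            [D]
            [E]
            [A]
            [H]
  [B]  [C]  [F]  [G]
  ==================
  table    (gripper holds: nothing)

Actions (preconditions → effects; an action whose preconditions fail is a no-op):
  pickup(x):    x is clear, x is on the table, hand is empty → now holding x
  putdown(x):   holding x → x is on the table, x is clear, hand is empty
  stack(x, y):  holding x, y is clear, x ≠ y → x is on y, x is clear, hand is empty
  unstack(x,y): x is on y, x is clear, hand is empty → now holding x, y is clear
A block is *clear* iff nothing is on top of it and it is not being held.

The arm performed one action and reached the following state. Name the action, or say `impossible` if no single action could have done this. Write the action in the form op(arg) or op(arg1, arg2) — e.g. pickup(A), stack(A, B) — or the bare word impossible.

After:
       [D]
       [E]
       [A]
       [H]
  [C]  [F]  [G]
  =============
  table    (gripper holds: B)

target: towers=[C; F/H/A/E/D; G] holding=B
         pickup(G) → towers=[B; C; F/H/A/E/D] holding=G
         pickup(B) → towers=[C; F/H/A/E/D; G] holding=B  ← match
     unstack(D, E) → towers=[B; C; F/H/A/E; G] holding=D
         pickup(C) → towers=[B; F/H/A/E/D; G] holding=C

pickup(B)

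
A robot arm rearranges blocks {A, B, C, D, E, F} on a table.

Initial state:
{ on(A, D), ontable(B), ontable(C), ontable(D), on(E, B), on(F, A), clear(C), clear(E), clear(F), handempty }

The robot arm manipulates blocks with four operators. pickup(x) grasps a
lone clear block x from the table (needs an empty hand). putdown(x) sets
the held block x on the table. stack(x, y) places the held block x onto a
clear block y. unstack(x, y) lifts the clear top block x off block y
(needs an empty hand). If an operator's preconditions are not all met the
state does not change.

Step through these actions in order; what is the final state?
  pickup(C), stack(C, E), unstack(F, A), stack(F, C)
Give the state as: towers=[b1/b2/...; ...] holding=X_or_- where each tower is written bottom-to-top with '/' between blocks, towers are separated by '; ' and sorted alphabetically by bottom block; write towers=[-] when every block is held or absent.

step 1 (pickup(C)): towers=[B/E; D/A/F] holding=C
step 2 (stack(C, E)): towers=[B/E/C; D/A/F] holding=-
step 3 (unstack(F, A)): towers=[B/E/C; D/A] holding=F
step 4 (stack(F, C)): towers=[B/E/C/F; D/A] holding=-

towers=[B/E/C/F; D/A] holding=-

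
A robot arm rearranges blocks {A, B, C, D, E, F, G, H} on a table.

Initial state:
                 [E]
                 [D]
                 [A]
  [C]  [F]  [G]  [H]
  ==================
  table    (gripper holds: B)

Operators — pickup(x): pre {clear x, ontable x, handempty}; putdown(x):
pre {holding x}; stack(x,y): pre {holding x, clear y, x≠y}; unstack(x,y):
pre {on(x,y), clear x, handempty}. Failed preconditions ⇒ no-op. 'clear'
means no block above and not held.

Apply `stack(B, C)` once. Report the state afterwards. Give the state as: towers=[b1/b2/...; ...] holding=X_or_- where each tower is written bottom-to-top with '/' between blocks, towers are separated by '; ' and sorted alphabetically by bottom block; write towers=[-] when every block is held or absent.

towers=[C/B; F; G; H/A/D/E] holding=-

before: towers=[C; F; G; H/A/D/E] holding=B
pre[stack(B, C)]: holding(B) ok, clear(C) ok, B≠C ok
all met → apply stack(B, C)
after:  towers=[C/B; F; G; H/A/D/E] holding=-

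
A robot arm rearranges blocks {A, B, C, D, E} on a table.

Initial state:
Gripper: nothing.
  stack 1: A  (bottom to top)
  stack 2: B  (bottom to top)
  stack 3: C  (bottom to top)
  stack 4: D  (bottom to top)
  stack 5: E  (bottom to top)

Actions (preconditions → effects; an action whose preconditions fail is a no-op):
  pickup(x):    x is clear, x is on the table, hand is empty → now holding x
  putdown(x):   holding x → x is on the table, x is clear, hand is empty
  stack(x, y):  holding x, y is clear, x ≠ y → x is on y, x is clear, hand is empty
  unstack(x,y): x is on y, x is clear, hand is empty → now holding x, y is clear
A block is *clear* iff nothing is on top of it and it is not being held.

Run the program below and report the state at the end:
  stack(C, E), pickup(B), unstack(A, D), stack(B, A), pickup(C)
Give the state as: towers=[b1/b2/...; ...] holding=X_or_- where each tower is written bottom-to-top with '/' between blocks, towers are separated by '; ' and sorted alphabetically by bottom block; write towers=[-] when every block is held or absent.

towers=[A/B; D; E] holding=C

step 1 (stack(C, E)) [no-op]: towers=[A; B; C; D; E] holding=-
step 2 (pickup(B)): towers=[A; C; D; E] holding=B
step 3 (unstack(A, D)) [no-op]: towers=[A; C; D; E] holding=B
step 4 (stack(B, A)): towers=[A/B; C; D; E] holding=-
step 5 (pickup(C)): towers=[A/B; D; E] holding=C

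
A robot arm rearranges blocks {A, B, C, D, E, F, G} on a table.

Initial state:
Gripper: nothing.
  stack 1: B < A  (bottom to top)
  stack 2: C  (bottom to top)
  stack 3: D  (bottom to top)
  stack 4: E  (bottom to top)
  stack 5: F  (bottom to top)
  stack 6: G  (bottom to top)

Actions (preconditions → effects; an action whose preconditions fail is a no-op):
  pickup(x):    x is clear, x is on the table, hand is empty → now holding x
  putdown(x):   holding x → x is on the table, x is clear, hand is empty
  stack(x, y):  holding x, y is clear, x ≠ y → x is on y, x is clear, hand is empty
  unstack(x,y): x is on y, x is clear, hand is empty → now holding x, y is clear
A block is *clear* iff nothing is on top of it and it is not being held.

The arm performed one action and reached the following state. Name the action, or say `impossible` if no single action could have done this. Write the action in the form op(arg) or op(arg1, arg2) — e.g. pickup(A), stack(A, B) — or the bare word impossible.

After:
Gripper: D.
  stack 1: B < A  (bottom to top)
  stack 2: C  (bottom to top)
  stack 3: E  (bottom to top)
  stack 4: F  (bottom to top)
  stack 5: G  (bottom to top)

pickup(D)

target: towers=[B/A; C; E; F; G] holding=D
         pickup(F) → towers=[B/A; C; D; E; G] holding=F
         pickup(G) → towers=[B/A; C; D; E; F] holding=G
         pickup(D) → towers=[B/A; C; E; F; G] holding=D  ← match
     unstack(A, B) → towers=[B; C; D; E; F; G] holding=A
         pickup(E) → towers=[B/A; C; D; F; G] holding=E
         pickup(C) → towers=[B/A; D; E; F; G] holding=C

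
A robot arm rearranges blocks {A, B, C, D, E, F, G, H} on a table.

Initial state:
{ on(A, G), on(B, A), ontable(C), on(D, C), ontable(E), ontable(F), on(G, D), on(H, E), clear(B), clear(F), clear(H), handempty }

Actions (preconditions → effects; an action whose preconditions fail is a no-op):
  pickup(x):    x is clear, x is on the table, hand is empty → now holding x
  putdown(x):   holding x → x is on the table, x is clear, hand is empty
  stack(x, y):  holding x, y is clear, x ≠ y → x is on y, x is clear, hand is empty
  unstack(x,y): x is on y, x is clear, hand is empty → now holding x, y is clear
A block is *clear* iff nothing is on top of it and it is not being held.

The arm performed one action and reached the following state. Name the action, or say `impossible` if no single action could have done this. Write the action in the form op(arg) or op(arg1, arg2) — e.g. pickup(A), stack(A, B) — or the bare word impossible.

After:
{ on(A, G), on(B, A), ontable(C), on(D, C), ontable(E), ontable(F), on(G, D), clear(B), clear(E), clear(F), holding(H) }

unstack(H, E)

target: towers=[C/D/G/A/B; E; F] holding=H
     unstack(H, E) → towers=[C/D/G/A/B; E; F] holding=H  ← match
     unstack(B, A) → towers=[C/D/G/A; E/H; F] holding=B
         pickup(F) → towers=[C/D/G/A/B; E/H] holding=F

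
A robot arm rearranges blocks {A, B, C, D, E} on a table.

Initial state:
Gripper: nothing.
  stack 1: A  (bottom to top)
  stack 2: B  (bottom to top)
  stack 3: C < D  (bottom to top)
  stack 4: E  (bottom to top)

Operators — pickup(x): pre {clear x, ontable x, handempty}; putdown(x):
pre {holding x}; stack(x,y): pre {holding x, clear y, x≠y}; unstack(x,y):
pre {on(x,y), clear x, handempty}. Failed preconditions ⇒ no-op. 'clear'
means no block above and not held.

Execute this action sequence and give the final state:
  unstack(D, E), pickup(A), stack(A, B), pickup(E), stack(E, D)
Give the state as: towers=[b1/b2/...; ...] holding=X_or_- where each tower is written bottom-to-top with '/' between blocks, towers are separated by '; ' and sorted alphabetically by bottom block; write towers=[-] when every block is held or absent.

towers=[B/A; C/D/E] holding=-

step 1 (unstack(D, E)) [no-op]: towers=[A; B; C/D; E] holding=-
step 2 (pickup(A)): towers=[B; C/D; E] holding=A
step 3 (stack(A, B)): towers=[B/A; C/D; E] holding=-
step 4 (pickup(E)): towers=[B/A; C/D] holding=E
step 5 (stack(E, D)): towers=[B/A; C/D/E] holding=-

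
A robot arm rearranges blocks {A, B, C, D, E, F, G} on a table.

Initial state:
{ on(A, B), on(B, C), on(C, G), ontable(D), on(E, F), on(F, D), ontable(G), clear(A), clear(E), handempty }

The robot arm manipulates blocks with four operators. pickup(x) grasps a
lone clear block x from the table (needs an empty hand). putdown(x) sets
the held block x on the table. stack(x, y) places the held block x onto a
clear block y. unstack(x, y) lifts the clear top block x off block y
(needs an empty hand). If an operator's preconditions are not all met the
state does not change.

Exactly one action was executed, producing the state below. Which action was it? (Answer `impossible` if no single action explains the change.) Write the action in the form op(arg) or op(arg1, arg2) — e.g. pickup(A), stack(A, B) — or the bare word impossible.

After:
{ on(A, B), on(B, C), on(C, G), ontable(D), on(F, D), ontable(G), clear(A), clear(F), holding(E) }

unstack(E, F)

target: towers=[D/F; G/C/B/A] holding=E
     unstack(A, B) → towers=[D/F/E; G/C/B] holding=A
     unstack(E, F) → towers=[D/F; G/C/B/A] holding=E  ← match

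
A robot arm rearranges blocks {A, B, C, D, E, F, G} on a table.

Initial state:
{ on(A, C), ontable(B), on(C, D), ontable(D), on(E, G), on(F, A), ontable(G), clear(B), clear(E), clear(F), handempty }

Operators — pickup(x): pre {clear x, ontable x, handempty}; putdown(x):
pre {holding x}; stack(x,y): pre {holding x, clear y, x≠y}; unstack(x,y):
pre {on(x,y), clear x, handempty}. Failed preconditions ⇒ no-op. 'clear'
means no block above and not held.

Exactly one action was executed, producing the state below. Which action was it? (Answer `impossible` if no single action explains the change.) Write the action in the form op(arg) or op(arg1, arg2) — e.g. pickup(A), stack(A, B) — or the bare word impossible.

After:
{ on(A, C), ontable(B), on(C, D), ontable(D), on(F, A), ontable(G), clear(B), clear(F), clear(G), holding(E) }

unstack(E, G)

target: towers=[B; D/C/A/F; G] holding=E
         pickup(B) → towers=[D/C/A/F; G/E] holding=B
     unstack(F, A) → towers=[B; D/C/A; G/E] holding=F
     unstack(E, G) → towers=[B; D/C/A/F; G] holding=E  ← match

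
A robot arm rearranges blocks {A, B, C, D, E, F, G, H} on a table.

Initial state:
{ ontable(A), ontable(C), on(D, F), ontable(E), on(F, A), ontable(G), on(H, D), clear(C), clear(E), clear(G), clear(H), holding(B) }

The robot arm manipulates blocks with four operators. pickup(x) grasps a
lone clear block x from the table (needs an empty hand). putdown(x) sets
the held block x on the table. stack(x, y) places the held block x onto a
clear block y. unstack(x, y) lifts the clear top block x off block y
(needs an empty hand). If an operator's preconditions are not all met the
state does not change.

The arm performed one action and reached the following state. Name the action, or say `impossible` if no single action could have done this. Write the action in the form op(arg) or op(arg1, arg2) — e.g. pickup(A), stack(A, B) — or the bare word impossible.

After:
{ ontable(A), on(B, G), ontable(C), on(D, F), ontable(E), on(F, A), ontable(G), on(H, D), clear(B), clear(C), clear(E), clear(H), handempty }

stack(B, G)

target: towers=[A/F/D/H; C; E; G/B] holding=-
        putdown(B) → towers=[A/F/D/H; B; C; E; G] holding=-
       stack(B, G) → towers=[A/F/D/H; C; E; G/B] holding=-  ← match
       stack(B, E) → towers=[A/F/D/H; C; E/B; G] holding=-
       stack(B, H) → towers=[A/F/D/H/B; C; E; G] holding=-
       stack(B, C) → towers=[A/F/D/H; C/B; E; G] holding=-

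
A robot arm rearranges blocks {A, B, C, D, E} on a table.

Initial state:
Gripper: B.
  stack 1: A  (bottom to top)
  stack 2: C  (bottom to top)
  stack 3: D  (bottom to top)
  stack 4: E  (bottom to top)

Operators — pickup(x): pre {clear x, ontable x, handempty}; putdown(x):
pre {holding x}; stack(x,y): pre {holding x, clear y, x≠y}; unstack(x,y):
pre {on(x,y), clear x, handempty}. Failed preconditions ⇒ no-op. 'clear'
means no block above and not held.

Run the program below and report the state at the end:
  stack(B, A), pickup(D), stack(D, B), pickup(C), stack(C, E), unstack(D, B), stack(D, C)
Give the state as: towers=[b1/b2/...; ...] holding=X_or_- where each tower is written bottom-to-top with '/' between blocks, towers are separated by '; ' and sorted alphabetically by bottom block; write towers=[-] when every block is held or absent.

towers=[A/B; E/C/D] holding=-

step 1 (stack(B, A)): towers=[A/B; C; D; E] holding=-
step 2 (pickup(D)): towers=[A/B; C; E] holding=D
step 3 (stack(D, B)): towers=[A/B/D; C; E] holding=-
step 4 (pickup(C)): towers=[A/B/D; E] holding=C
step 5 (stack(C, E)): towers=[A/B/D; E/C] holding=-
step 6 (unstack(D, B)): towers=[A/B; E/C] holding=D
step 7 (stack(D, C)): towers=[A/B; E/C/D] holding=-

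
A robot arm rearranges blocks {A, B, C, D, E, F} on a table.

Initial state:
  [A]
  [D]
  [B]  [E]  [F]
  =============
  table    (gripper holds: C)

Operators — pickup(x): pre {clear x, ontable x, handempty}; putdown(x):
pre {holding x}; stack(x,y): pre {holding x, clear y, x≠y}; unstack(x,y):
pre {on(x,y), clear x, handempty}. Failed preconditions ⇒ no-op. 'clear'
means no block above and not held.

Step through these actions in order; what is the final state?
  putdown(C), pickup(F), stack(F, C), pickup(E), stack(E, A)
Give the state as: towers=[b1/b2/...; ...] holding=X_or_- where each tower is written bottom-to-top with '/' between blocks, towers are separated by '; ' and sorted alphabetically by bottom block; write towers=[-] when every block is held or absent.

step 1 (putdown(C)): towers=[B/D/A; C; E; F] holding=-
step 2 (pickup(F)): towers=[B/D/A; C; E] holding=F
step 3 (stack(F, C)): towers=[B/D/A; C/F; E] holding=-
step 4 (pickup(E)): towers=[B/D/A; C/F] holding=E
step 5 (stack(E, A)): towers=[B/D/A/E; C/F] holding=-

towers=[B/D/A/E; C/F] holding=-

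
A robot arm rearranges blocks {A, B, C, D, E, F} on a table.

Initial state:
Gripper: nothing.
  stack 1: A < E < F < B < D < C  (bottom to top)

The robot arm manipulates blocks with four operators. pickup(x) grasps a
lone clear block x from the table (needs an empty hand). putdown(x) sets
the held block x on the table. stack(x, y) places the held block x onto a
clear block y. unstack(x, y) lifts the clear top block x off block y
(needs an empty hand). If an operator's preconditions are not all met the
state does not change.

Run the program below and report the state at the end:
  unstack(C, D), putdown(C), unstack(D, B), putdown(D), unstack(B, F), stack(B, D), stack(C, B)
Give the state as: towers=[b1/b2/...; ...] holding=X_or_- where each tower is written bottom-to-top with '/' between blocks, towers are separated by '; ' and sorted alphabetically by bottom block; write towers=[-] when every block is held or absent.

towers=[A/E/F; C; D/B] holding=-

step 1 (unstack(C, D)): towers=[A/E/F/B/D] holding=C
step 2 (putdown(C)): towers=[A/E/F/B/D; C] holding=-
step 3 (unstack(D, B)): towers=[A/E/F/B; C] holding=D
step 4 (putdown(D)): towers=[A/E/F/B; C; D] holding=-
step 5 (unstack(B, F)): towers=[A/E/F; C; D] holding=B
step 6 (stack(B, D)): towers=[A/E/F; C; D/B] holding=-
step 7 (stack(C, B)) [no-op]: towers=[A/E/F; C; D/B] holding=-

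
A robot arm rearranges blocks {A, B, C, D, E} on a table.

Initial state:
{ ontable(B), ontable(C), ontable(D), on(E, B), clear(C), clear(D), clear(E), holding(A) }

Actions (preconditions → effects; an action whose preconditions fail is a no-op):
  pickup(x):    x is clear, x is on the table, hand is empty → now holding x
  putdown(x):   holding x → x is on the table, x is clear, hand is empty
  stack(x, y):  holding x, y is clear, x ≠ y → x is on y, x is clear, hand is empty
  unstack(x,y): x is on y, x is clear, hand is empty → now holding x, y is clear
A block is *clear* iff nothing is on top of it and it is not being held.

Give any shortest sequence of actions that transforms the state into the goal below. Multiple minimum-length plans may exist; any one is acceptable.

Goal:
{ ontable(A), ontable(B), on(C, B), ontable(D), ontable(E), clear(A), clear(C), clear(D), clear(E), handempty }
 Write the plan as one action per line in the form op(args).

putdown(A)
unstack(E, B)
putdown(E)
pickup(C)
stack(C, B)

step 1 (putdown(A)): towers=[A; B/E; C; D] holding=-
step 2 (unstack(E, B)): towers=[A; B; C; D] holding=E
step 3 (putdown(E)): towers=[A; B; C; D; E] holding=-
step 4 (pickup(C)): towers=[A; B; D; E] holding=C
step 5 (stack(C, B)): towers=[A; B/C; D; E] holding=-
goal check: towers=[A; B/C; D; E] holding=- — reached (length 5, optimal by BFS)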